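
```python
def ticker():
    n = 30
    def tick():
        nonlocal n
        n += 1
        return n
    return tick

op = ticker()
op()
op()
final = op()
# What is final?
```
33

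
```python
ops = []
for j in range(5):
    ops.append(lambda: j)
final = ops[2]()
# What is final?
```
4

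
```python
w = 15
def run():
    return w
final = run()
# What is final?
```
15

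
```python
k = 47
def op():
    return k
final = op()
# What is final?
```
47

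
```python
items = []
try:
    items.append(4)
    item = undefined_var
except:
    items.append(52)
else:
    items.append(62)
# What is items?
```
[4, 52]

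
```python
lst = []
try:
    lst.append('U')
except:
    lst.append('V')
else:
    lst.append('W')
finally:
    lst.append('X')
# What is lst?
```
['U', 'W', 'X']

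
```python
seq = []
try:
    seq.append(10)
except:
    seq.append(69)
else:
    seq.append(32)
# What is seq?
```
[10, 32]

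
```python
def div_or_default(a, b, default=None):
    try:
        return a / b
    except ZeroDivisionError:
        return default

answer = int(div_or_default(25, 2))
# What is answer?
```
12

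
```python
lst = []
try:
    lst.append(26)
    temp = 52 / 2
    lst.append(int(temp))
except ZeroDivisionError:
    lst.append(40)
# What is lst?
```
[26, 26]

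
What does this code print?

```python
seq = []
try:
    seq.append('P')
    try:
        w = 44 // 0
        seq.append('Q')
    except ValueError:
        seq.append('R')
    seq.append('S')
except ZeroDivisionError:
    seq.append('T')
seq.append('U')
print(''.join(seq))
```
PTU

Inner handler doesn't match, propagates to outer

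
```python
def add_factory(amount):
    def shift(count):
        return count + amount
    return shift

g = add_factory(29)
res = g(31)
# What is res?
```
60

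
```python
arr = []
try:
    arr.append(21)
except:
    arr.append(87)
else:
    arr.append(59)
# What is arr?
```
[21, 59]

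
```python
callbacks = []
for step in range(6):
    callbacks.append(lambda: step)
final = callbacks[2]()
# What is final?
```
5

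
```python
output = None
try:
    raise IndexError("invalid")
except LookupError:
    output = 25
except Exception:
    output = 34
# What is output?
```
25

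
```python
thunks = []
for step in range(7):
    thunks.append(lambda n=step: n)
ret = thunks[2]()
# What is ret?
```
2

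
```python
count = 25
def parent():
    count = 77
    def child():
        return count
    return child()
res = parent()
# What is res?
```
77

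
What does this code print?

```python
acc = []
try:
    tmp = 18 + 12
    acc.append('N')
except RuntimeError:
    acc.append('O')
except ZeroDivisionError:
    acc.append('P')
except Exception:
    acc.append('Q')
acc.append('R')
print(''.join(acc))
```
NR

No exception, try block completes normally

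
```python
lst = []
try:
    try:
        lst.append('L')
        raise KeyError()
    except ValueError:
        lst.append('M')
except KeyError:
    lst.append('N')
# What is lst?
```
['L', 'N']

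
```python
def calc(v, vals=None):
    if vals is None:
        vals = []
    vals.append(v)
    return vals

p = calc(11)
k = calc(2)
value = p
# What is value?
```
[11]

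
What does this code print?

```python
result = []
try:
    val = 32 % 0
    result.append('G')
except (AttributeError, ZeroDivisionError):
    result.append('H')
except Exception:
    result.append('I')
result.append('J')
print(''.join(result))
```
HJ

ZeroDivisionError matches tuple containing it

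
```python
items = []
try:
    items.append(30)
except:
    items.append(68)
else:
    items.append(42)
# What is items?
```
[30, 42]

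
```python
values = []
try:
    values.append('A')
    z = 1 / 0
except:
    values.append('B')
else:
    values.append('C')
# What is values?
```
['A', 'B']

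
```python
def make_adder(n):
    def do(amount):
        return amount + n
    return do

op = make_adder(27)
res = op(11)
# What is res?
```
38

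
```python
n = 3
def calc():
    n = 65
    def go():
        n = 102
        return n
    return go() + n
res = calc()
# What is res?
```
167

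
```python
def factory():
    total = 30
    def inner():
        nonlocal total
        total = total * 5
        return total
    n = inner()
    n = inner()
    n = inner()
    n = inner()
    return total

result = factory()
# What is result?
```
18750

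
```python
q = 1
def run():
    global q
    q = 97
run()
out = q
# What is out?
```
97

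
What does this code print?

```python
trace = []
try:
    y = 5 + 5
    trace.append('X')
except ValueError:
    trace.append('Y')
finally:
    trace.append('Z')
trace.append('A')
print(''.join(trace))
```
XZA

finally runs after normal execution too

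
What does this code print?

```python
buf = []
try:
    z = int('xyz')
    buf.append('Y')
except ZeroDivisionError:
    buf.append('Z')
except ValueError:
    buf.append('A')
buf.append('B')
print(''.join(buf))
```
AB

ValueError is caught by its specific handler, not ZeroDivisionError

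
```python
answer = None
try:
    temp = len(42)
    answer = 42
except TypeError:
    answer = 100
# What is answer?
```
100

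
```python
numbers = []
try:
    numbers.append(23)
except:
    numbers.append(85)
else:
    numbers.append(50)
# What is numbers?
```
[23, 50]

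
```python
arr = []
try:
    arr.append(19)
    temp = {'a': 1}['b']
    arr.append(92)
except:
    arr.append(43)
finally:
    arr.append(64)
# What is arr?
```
[19, 43, 64]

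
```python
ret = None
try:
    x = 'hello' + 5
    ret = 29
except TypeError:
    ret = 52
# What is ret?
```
52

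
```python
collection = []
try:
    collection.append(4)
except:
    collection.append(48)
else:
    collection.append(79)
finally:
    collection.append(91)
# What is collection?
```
[4, 79, 91]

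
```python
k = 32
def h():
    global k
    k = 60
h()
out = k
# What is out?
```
60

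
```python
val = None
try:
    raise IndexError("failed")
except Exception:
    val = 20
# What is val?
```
20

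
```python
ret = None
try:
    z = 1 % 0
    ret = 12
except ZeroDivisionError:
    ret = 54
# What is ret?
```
54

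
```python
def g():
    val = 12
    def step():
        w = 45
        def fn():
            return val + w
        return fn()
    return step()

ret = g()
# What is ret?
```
57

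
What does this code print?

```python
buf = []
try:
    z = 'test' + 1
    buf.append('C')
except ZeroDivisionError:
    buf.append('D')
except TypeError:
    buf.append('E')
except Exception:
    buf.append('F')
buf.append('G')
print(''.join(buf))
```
EG

TypeError matches before generic Exception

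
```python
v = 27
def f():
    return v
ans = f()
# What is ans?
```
27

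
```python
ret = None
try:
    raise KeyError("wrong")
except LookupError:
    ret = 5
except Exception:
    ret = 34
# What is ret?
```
5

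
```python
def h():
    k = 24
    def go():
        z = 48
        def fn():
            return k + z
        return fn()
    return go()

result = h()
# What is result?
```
72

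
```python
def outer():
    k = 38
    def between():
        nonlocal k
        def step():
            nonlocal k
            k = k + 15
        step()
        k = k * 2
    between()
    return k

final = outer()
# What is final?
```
106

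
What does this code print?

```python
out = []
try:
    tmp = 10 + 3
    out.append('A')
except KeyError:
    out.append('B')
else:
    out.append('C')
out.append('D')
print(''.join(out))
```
ACD

else block runs when no exception occurs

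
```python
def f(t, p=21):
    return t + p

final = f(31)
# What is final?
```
52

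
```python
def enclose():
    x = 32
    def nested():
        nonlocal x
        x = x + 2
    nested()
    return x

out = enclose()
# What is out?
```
34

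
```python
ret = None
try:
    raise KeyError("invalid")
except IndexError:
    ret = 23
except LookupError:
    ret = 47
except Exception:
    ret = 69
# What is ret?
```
47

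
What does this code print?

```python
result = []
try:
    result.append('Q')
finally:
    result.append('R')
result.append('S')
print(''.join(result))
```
QRS

try/finally without except, no exception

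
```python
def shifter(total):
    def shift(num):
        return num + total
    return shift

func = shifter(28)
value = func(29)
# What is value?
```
57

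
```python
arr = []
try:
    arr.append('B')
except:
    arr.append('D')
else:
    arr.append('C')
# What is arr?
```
['B', 'C']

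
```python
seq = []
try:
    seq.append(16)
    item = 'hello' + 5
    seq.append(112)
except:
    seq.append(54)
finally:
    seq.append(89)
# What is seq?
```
[16, 54, 89]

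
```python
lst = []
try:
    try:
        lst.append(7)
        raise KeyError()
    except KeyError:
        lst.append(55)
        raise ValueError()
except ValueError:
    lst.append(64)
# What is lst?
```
[7, 55, 64]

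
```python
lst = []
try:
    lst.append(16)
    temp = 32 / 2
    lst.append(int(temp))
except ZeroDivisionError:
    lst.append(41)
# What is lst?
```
[16, 16]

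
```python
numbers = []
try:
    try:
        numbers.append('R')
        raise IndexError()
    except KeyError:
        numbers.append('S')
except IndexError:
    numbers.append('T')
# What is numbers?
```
['R', 'T']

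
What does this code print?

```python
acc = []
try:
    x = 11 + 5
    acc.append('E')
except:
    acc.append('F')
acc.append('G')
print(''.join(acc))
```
EG

No exception, try block completes normally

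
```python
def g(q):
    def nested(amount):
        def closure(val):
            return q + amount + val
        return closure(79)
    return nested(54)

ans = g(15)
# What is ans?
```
148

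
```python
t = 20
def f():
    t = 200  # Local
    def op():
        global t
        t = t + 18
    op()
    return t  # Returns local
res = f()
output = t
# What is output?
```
38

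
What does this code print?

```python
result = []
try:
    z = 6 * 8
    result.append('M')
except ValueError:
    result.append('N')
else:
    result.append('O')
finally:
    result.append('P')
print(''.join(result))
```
MOP

else runs before finally when no exception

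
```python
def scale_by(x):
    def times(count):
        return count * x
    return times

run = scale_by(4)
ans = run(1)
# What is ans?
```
4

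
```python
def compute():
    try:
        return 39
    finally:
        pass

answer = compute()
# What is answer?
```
39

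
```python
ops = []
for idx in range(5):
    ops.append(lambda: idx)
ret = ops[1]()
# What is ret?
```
4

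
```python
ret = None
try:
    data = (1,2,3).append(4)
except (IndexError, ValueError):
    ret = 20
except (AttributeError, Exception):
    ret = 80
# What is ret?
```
80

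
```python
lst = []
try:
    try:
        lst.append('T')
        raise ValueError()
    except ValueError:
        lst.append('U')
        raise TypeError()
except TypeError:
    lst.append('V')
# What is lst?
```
['T', 'U', 'V']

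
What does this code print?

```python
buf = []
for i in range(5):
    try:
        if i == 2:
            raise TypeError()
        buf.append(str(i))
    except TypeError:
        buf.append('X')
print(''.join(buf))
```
01X34

Exception on i=2 caught, loop continues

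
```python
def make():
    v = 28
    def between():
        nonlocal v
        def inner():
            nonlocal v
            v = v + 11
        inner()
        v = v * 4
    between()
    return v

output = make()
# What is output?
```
156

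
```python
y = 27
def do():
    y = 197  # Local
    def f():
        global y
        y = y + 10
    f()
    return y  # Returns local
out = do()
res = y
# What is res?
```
37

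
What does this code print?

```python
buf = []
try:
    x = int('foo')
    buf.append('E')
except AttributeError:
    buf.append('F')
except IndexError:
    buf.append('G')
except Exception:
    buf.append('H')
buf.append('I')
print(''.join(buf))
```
HI

ValueError not specifically caught, falls to Exception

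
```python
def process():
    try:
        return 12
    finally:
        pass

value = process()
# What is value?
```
12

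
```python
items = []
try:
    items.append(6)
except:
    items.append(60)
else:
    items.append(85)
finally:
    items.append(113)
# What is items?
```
[6, 85, 113]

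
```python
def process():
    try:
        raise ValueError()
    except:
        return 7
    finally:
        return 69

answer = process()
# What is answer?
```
69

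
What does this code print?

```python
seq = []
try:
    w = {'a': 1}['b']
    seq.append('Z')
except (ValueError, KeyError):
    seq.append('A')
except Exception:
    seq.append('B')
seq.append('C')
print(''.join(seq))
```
AC

KeyError matches tuple containing it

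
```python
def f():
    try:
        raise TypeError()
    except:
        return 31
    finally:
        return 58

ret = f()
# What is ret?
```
58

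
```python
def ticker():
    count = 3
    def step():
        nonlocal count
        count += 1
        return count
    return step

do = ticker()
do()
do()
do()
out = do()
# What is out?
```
7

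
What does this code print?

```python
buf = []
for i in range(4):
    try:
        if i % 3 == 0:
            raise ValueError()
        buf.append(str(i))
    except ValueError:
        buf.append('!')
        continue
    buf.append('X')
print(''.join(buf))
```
!1X2X!

continue in except skips rest of loop body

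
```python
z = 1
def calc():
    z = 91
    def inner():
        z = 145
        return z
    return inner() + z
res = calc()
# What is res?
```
236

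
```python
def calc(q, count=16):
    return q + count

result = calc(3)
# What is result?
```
19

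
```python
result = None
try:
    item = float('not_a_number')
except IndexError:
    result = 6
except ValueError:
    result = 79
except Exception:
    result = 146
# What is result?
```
79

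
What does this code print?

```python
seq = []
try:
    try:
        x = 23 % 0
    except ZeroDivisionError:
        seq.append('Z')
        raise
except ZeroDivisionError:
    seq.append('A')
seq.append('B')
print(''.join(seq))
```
ZAB

raise without argument re-raises current exception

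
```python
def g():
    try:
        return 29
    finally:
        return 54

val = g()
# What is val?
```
54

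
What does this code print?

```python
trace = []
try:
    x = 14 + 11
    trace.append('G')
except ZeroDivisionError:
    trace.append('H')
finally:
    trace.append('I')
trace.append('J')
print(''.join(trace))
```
GIJ

finally runs after normal execution too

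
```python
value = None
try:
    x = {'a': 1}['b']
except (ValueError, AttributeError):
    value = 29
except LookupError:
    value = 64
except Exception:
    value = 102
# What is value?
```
64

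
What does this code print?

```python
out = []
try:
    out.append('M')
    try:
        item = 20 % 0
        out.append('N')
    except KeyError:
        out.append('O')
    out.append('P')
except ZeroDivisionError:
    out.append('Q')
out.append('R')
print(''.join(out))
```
MQR

Inner handler doesn't match, propagates to outer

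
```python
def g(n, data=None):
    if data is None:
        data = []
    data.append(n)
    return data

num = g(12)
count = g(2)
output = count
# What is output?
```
[2]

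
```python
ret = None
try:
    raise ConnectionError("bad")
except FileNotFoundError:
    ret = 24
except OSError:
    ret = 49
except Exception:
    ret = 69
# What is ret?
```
49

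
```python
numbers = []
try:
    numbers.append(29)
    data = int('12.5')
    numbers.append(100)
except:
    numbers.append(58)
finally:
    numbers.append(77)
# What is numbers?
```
[29, 58, 77]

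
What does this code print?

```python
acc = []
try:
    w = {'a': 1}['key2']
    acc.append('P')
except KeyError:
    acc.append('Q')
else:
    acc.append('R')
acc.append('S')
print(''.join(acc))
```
QS

else block skipped when exception is caught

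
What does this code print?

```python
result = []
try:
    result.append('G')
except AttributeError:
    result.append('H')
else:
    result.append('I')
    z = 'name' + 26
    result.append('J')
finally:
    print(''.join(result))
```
GI

Try succeeds, else appends 'I', TypeError in else is uncaught, finally prints before exception propagates ('J' never appended)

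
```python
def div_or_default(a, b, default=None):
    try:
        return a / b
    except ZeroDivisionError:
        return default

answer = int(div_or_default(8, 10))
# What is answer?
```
0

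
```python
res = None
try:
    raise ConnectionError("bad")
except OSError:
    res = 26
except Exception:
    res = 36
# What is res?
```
26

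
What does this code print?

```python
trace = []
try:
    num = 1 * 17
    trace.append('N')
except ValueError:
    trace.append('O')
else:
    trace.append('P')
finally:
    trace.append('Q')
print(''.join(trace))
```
NPQ

else runs before finally when no exception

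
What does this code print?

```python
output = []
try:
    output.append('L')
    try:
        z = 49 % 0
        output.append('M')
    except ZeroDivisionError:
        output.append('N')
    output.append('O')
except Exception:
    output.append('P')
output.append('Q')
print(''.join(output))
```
LNOQ

Inner exception caught by inner handler, outer continues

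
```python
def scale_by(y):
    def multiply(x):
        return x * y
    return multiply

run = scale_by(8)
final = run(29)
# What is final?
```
232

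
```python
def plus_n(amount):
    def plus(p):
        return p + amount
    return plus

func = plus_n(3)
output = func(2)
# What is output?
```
5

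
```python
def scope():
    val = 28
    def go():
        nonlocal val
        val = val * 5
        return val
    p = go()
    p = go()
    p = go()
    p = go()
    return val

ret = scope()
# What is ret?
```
17500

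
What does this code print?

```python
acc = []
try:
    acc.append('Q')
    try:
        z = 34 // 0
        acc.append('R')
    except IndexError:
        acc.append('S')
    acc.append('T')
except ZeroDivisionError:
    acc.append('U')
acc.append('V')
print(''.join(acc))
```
QUV

Inner handler doesn't match, propagates to outer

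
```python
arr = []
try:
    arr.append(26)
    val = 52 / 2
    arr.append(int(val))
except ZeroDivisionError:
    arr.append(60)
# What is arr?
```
[26, 26]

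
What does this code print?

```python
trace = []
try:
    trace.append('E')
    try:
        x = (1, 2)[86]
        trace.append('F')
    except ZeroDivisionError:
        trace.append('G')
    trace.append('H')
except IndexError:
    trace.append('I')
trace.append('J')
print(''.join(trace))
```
EIJ

Inner handler doesn't match, propagates to outer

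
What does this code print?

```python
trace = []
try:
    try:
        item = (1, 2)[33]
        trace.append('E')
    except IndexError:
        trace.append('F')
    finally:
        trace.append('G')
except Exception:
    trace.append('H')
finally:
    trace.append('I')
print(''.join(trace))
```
FGI

Both finally blocks run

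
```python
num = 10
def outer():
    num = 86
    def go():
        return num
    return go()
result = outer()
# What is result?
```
86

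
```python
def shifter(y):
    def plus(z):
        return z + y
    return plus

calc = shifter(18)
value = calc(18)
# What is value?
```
36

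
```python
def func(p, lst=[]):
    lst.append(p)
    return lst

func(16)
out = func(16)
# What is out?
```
[16, 16]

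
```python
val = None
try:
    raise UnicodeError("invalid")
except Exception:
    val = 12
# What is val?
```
12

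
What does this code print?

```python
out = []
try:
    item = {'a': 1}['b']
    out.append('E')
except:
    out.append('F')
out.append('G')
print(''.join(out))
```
FG

Exception raised in try, caught by bare except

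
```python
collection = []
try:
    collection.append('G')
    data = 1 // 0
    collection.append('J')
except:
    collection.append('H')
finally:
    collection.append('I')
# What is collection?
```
['G', 'H', 'I']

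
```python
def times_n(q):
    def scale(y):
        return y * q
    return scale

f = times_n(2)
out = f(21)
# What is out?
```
42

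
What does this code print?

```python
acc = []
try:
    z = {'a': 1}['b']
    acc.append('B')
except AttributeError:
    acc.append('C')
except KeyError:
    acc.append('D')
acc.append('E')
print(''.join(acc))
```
DE

KeyError is caught by its specific handler, not AttributeError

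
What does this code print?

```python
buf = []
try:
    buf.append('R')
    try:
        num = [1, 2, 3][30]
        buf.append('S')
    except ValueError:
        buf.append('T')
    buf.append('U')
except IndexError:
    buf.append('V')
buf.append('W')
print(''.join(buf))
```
RVW

Inner handler doesn't match, propagates to outer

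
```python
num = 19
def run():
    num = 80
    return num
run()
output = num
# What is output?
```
19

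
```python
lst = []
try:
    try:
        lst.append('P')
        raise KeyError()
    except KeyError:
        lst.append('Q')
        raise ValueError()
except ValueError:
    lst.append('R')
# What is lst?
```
['P', 'Q', 'R']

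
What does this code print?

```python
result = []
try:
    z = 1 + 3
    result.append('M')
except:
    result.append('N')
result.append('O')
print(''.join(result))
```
MO

No exception, try block completes normally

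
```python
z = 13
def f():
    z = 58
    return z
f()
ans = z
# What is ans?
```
13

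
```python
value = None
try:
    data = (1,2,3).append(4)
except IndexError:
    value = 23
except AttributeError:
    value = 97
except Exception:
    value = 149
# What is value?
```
97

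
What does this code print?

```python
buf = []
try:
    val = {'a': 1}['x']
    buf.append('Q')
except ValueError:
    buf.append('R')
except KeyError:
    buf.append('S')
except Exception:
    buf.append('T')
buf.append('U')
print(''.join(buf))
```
SU

KeyError matches before generic Exception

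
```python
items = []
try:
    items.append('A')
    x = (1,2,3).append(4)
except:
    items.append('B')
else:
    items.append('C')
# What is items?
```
['A', 'B']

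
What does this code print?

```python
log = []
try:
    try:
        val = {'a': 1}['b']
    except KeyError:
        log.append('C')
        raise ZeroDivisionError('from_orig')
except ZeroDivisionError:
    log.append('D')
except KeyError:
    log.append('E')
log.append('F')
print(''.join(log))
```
CDF

ZeroDivisionError raised and caught, original KeyError not re-raised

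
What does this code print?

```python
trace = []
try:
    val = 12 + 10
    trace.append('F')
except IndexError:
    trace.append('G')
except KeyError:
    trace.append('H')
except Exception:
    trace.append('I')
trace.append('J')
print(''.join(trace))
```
FJ

No exception, try block completes normally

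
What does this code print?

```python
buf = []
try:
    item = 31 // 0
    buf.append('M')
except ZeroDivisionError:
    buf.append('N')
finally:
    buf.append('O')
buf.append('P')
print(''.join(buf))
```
NOP

finally always runs, even after exception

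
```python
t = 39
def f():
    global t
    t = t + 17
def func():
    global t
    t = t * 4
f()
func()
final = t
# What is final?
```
224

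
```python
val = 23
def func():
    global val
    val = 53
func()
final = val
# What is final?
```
53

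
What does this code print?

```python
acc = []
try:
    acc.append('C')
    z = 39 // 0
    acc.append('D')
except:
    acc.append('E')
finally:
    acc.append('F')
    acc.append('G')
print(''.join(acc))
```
CEFG

Code before exception runs, then except, then all of finally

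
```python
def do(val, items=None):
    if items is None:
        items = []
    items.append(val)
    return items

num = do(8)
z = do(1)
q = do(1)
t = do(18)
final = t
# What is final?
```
[18]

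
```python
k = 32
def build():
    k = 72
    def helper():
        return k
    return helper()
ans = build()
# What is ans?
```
72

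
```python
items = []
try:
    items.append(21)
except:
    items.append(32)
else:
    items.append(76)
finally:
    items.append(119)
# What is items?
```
[21, 76, 119]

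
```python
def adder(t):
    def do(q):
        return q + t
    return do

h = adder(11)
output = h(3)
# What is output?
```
14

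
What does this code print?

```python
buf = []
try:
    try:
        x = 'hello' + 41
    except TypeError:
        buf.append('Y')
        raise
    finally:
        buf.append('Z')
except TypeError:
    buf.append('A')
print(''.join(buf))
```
YZA

finally runs before re-raised exception propagates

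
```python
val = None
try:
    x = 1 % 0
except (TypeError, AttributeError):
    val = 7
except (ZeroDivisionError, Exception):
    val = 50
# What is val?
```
50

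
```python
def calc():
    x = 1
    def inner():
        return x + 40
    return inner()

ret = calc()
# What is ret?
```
41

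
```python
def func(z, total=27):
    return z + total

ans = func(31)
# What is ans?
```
58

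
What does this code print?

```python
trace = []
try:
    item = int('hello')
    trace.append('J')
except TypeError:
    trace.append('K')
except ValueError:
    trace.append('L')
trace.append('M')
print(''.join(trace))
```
LM

ValueError is caught by its specific handler, not TypeError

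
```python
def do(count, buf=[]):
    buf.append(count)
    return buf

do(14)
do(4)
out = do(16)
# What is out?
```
[14, 4, 16]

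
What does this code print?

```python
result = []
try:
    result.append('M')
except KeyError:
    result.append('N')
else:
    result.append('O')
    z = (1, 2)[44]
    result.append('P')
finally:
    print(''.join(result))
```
MO

Try succeeds, else appends 'O', IndexError in else is uncaught, finally prints before exception propagates ('P' never appended)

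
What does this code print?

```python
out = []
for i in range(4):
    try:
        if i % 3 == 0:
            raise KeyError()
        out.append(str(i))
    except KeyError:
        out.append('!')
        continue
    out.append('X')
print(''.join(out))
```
!1X2X!

continue in except skips rest of loop body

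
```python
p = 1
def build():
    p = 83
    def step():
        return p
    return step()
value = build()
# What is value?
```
83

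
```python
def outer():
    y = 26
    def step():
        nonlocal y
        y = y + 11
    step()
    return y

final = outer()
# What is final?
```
37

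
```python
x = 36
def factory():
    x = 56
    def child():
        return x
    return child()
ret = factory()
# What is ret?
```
56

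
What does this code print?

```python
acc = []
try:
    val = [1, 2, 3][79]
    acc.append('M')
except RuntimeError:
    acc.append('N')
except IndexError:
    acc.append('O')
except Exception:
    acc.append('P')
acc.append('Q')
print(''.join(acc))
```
OQ

IndexError matches before generic Exception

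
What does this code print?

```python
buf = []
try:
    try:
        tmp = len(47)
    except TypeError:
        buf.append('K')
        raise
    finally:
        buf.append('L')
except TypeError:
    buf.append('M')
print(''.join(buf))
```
KLM

finally runs before re-raised exception propagates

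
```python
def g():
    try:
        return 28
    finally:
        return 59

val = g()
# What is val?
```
59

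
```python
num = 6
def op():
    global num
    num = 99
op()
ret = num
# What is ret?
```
99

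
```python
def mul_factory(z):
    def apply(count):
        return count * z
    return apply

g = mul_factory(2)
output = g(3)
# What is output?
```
6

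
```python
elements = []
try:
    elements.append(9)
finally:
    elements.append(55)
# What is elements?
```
[9, 55]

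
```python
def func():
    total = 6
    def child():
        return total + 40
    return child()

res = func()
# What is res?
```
46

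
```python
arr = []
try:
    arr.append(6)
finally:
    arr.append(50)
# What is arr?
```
[6, 50]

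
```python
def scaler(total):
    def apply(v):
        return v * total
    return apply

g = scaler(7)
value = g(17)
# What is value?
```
119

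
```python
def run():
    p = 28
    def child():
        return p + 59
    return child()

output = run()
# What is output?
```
87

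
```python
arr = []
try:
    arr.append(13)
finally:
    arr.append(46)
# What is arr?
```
[13, 46]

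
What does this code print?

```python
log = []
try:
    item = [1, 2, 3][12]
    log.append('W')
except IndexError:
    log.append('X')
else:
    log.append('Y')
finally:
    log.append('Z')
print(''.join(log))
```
XZ

Exception: except runs, else skipped, finally runs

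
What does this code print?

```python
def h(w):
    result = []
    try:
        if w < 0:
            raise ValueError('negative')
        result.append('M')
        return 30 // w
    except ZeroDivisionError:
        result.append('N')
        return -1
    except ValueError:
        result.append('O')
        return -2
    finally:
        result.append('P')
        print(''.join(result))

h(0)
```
MNP

w=0 causes ZeroDivisionError, caught, finally prints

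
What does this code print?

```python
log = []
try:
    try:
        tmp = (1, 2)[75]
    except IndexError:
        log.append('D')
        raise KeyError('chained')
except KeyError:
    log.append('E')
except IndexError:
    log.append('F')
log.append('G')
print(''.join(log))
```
DEG

KeyError raised and caught, original IndexError not re-raised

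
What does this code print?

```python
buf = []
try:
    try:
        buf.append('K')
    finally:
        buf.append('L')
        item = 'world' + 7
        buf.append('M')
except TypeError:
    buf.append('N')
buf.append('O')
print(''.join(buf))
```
KLNO

Exception in inner finally caught by outer except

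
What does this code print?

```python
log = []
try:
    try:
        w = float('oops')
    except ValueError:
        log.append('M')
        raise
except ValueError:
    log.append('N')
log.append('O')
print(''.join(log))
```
MNO

raise without argument re-raises current exception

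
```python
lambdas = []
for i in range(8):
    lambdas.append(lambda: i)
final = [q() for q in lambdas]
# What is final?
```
[7, 7, 7, 7, 7, 7, 7, 7]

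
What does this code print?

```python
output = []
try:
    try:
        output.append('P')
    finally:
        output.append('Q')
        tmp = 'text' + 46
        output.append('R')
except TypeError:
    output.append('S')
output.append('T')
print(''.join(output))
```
PQST

Exception in inner finally caught by outer except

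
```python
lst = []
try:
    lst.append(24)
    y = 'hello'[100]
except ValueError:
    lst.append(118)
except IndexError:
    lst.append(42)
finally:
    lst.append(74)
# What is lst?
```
[24, 42, 74]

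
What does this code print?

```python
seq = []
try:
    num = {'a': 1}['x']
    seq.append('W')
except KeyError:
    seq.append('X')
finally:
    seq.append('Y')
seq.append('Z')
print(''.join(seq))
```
XYZ

finally always runs, even after exception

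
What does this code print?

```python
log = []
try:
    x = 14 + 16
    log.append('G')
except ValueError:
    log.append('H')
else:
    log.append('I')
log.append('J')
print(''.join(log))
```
GIJ

else block runs when no exception occurs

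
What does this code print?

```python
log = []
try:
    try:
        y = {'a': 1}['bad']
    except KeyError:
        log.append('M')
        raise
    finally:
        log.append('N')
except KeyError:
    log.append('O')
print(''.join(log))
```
MNO

finally runs before re-raised exception propagates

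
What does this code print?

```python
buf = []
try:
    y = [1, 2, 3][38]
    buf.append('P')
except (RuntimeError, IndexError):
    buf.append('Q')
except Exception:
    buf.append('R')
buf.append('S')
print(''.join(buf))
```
QS

IndexError matches tuple containing it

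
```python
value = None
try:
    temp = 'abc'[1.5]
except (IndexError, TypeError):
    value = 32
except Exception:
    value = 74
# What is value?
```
32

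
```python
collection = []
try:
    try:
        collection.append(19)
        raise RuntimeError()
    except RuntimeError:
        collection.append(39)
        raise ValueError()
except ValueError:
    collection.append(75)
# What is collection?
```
[19, 39, 75]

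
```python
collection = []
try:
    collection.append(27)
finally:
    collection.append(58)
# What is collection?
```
[27, 58]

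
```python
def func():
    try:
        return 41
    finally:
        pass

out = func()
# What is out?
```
41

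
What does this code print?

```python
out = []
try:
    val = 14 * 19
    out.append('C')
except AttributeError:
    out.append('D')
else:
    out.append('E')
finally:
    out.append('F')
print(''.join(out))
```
CEF

else runs before finally when no exception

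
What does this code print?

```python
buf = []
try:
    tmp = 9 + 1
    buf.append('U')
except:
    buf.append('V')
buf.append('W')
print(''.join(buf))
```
UW

No exception, try block completes normally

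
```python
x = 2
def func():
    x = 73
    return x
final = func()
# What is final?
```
73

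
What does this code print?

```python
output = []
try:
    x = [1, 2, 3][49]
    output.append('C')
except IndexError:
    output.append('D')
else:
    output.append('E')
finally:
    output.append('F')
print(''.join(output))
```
DF

Exception: except runs, else skipped, finally runs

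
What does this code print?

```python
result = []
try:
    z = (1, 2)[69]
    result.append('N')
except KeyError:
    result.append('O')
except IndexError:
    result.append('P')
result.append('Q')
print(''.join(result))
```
PQ

IndexError is caught by its specific handler, not KeyError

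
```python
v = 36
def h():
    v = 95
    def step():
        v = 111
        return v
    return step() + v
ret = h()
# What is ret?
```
206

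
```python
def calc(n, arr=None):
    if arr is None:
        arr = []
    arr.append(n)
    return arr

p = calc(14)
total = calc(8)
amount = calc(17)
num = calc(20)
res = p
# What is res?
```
[14]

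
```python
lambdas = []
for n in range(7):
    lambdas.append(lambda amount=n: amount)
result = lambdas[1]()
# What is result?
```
1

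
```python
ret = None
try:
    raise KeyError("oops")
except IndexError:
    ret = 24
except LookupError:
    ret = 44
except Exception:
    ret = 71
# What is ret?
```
44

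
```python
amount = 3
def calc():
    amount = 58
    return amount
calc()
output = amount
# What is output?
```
3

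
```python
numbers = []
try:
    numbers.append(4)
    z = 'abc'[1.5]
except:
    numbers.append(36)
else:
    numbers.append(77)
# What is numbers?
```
[4, 36]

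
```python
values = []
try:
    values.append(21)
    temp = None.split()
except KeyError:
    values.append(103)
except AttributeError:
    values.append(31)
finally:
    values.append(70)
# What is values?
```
[21, 31, 70]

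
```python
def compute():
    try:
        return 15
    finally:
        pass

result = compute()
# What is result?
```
15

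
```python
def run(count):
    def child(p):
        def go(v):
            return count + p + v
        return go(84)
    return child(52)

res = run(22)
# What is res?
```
158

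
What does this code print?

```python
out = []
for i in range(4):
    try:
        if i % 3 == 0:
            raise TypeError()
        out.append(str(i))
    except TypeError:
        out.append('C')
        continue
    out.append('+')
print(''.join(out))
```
C1+2+C

continue in except skips rest of loop body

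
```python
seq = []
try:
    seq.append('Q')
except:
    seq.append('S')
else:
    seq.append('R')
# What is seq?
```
['Q', 'R']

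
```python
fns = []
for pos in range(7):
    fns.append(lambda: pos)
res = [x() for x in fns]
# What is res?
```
[6, 6, 6, 6, 6, 6, 6]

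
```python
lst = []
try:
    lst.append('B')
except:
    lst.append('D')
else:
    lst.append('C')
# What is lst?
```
['B', 'C']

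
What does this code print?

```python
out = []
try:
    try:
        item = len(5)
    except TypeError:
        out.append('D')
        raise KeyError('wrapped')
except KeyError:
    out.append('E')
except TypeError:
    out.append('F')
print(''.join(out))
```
DE

New KeyError raised, caught by outer KeyError handler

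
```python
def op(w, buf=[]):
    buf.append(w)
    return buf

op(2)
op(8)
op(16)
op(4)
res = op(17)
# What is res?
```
[2, 8, 16, 4, 17]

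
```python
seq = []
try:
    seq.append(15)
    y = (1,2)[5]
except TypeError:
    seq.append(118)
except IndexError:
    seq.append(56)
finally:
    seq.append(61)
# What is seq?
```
[15, 56, 61]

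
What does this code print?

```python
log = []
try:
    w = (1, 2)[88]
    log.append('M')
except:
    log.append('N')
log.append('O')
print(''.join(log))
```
NO

Exception raised in try, caught by bare except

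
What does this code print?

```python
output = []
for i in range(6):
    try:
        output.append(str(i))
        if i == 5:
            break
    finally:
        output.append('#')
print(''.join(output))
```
0#1#2#3#4#5#

finally runs even when breaking out of loop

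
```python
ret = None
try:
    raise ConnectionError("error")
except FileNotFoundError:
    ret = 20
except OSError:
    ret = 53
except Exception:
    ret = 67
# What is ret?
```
53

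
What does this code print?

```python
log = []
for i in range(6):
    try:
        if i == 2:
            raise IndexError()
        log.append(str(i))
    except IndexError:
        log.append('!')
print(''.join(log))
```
01!345

Exception on i=2 caught, loop continues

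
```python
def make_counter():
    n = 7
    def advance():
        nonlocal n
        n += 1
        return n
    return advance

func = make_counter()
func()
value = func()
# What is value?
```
9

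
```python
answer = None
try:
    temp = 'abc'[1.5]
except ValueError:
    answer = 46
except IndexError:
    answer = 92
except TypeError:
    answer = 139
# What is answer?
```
139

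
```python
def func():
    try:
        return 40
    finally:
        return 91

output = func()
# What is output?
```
91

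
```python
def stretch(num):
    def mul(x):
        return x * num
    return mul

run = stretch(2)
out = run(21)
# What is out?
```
42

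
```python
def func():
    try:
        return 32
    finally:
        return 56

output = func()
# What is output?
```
56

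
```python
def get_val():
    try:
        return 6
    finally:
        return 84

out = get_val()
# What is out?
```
84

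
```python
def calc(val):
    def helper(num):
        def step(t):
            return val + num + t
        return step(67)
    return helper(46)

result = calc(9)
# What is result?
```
122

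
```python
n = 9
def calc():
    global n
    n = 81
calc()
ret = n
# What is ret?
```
81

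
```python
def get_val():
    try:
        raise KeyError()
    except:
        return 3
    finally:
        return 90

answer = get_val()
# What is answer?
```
90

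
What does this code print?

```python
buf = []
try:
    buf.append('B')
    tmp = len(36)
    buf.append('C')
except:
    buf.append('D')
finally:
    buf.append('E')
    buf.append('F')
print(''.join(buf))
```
BDEF

Code before exception runs, then except, then all of finally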